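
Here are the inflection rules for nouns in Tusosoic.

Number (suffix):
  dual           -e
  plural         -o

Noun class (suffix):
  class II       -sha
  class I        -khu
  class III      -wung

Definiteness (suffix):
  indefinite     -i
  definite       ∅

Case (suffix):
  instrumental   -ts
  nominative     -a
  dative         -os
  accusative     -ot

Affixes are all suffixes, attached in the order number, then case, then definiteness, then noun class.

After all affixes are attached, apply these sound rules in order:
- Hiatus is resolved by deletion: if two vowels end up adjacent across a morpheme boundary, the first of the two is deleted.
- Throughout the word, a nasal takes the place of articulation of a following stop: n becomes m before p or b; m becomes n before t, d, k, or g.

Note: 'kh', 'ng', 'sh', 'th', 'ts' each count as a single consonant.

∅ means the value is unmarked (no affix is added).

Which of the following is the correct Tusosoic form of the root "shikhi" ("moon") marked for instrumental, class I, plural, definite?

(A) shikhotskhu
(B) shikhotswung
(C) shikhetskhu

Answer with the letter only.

Attach number plural -o → shikhio.
Attach case instrumental -ts → shikhiots.
definiteness = definite: zero marking, form stays shikhiots.
Attach noun class class I -khu → shikhiotskhu.
Apply vowel deletion: shikhiotskhu → shikhotskhu.
Nasal assimilation: no change.
So the correct form is shikhotskhu, option (A).
(C) shikhetskhu is wrong: it uses dual instead of plural for number.
(B) shikhotswung is wrong: it uses class III instead of class I for noun class.

A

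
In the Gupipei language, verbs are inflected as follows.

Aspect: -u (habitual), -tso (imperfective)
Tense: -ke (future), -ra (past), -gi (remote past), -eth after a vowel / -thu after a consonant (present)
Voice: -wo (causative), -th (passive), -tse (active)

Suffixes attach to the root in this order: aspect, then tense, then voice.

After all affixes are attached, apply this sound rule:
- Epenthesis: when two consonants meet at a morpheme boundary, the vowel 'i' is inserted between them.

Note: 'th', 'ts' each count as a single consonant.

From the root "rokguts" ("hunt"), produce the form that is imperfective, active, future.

rokgutsitsoketse

Attach aspect imperfective -tso → rokgutstso.
Attach tense future -ke → rokgutstsoke.
Attach voice active -tse → rokgutstsoketse.
Apply epenthesis: rokgutstsoketse → rokgutsitsoketse.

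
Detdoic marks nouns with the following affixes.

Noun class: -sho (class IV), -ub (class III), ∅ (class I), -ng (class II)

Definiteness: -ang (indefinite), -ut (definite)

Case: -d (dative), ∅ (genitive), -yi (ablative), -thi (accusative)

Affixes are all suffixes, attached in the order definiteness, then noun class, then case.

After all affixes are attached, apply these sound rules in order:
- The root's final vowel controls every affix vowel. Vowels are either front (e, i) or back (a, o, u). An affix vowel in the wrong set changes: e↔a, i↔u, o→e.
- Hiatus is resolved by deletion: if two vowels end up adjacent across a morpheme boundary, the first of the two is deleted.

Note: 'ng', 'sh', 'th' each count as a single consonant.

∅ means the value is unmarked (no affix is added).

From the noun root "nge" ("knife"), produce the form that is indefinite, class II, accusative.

ngengngthi

Attach definiteness indefinite -ang → ngeang.
Attach noun class class II -ng → ngeangng.
Attach case accusative -thi → ngeangngthi.
Apply vowel harmony: ngeangngthi → ngeengngthi.
Apply vowel deletion: ngeengngthi → ngengngthi.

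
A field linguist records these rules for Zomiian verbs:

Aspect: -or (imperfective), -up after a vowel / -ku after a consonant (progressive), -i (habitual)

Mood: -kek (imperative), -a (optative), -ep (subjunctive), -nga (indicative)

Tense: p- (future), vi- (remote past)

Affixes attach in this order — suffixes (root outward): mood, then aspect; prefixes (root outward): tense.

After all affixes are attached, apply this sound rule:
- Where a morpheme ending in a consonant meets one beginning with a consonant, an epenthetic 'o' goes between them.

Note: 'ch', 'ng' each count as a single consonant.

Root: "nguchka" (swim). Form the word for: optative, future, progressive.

ponguchkaaup

Attach mood optative -a → nguchkaa.
Attach tense future p- → pnguchkaa.
Attach aspect progressive -up (after vowel 'a') → pnguchkaaup.
Apply epenthesis: pnguchkaaup → ponguchkaaup.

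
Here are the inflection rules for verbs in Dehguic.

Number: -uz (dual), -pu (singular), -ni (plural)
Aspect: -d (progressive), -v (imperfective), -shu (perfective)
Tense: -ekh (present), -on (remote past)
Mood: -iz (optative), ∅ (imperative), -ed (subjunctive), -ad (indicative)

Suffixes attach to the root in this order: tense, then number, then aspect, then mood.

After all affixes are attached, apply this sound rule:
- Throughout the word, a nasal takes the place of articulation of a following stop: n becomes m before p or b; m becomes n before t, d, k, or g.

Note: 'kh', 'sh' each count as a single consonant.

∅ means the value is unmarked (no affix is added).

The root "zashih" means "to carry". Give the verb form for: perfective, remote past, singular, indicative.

zashihompushuad

Attach tense remote past -on → zashihon.
Attach number singular -pu → zashihonpu.
Attach aspect perfective -shu → zashihonpushu.
Attach mood indicative -ad → zashihonpushuad.
Apply nasal assimilation: zashihonpushuad → zashihompushuad.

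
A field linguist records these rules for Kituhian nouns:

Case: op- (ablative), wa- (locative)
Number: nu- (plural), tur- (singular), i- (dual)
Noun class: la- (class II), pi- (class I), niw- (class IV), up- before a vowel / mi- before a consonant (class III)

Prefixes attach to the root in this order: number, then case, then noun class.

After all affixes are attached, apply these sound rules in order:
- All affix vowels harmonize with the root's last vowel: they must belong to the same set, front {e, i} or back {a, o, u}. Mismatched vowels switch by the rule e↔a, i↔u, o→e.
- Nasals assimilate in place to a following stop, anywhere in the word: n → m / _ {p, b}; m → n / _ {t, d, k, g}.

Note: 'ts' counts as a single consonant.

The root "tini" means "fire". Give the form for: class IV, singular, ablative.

Attach number singular tur- → turtini.
Attach case ablative op- → opturtini.
Attach noun class class IV niw- → niwopturtini.
Apply vowel harmony: niwopturtini → niweptirtini.
Nasal assimilation: no change.

niweptirtini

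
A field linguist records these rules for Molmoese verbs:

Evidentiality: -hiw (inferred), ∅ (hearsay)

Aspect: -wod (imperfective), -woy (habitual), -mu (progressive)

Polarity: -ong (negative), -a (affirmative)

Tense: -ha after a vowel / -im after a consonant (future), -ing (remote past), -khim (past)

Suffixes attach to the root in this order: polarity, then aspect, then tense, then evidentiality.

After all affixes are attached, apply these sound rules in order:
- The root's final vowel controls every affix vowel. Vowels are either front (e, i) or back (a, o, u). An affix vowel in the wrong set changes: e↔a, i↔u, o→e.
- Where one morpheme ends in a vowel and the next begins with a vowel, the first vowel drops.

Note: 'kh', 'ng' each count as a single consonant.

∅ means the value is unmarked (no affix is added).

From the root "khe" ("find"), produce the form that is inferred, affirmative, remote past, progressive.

Attach polarity affirmative -a → khea.
Attach aspect progressive -mu → kheamu.
Attach tense remote past -ing → kheamuing.
Attach evidentiality inferred -hiw → kheamuinghiw.
Apply vowel harmony: kheamuinghiw → kheemiinghiw.
Apply vowel deletion: kheemiinghiw → kheminghiw.

kheminghiw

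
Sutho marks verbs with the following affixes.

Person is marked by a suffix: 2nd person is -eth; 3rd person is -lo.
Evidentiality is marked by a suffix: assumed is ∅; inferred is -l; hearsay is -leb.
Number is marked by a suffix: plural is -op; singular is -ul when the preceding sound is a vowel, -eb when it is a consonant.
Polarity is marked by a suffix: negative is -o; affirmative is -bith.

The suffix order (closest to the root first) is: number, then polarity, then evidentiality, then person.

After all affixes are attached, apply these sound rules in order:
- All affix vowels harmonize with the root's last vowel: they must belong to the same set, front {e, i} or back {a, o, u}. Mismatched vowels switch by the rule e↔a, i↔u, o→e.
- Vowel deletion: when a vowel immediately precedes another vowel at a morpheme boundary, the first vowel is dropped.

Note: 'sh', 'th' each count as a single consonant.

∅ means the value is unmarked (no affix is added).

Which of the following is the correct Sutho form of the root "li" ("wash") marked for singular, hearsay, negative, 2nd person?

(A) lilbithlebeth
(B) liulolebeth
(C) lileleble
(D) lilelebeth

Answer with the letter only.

Attach number singular -ul (after vowel 'i') → liul.
Attach polarity negative -o → liulo.
Attach evidentiality hearsay -leb → liuloleb.
Attach person 2nd person -eth → liulolebeth.
Apply vowel harmony: liulolebeth → liilelebeth.
Apply vowel deletion: liilelebeth → lilelebeth.
So the correct form is lilelebeth, option (D).
(C) lileleble is wrong: it uses 3rd person instead of 2nd person for person.
(B) liulolebeth is wrong: it fails to apply the sound rule(s).
(A) lilbithlebeth is wrong: it uses affirmative instead of negative for polarity.

D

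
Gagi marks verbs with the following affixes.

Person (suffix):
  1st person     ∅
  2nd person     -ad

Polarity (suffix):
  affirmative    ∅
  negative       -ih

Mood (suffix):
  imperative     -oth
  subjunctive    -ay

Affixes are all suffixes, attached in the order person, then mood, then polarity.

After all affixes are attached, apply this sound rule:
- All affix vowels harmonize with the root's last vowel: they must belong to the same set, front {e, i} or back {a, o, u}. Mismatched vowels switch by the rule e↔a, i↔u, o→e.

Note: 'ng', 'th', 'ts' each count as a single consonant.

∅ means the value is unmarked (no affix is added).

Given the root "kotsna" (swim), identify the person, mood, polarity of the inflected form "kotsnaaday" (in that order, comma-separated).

Segment: kotsna-ad-ay.
person: -ad → 2nd person.
mood: -ay → subjunctive.
polarity: ∅ → affirmative.

2nd person, subjunctive, affirmative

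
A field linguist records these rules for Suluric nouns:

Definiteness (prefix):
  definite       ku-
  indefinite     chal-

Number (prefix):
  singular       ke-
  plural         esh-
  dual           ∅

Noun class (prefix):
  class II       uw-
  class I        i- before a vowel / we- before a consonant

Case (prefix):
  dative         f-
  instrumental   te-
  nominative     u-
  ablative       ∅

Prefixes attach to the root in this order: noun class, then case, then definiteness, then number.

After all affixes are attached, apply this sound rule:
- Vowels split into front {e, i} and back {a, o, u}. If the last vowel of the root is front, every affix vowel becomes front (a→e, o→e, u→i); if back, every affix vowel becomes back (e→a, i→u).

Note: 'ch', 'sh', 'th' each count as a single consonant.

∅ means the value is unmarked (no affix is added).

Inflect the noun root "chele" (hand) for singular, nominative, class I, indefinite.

kecheliwechele

Attach noun class class I we- (before consonant 'ch') → wechele.
Attach case nominative u- → uwechele.
Attach definiteness indefinite chal- → chaluwechele.
Attach number singular ke- → kechaluwechele.
Apply vowel harmony: kechaluwechele → kecheliwechele.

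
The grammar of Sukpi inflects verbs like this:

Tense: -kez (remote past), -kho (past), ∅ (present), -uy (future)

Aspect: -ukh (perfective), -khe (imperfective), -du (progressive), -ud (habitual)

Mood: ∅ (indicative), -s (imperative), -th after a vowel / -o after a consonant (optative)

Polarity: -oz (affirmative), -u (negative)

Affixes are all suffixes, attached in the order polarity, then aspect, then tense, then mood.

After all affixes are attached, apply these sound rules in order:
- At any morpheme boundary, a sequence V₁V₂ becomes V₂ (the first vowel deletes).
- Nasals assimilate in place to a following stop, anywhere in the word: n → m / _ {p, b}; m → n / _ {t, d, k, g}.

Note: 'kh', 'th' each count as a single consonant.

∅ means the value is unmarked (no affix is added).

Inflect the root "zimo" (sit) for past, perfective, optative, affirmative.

zimozukhkhoth

Attach polarity affirmative -oz → zimooz.
Attach aspect perfective -ukh → zimoozukh.
Attach tense past -kho → zimoozukhkho.
Attach mood optative -th (after vowel 'o') → zimoozukhkhoth.
Apply vowel deletion: zimoozukhkhoth → zimozukhkhoth.
Nasal assimilation: no change.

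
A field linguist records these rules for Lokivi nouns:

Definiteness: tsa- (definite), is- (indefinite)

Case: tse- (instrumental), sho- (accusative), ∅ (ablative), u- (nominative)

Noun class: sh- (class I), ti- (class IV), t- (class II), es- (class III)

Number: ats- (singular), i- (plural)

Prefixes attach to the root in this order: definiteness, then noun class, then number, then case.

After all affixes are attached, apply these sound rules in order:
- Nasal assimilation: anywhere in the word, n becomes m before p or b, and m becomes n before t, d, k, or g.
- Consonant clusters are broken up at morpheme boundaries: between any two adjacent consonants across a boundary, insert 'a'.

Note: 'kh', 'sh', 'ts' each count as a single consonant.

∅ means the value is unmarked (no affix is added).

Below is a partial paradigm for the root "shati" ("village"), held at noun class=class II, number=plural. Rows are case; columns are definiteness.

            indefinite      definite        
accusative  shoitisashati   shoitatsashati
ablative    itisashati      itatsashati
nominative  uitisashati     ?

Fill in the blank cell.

Attach definiteness definite tsa- → tsashati.
Attach noun class class II t- → ttsashati.
Attach number plural i- → ittsashati.
Attach case nominative u- → uittsashati.
Nasal assimilation: no change.
Apply epenthesis: uittsashati → uitatsashati.

uitatsashati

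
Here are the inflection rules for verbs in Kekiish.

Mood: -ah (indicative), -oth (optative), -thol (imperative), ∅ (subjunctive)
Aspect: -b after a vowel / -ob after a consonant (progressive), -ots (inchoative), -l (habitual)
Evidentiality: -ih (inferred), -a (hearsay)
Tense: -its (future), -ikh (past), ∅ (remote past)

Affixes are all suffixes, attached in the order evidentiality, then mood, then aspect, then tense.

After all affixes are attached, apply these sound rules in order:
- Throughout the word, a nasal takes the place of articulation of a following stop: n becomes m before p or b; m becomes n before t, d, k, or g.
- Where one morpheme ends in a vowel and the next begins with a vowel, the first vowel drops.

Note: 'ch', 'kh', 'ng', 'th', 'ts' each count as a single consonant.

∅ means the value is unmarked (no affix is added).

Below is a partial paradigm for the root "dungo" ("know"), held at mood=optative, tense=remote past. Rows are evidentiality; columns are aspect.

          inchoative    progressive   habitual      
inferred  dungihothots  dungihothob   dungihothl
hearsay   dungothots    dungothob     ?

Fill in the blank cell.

Attach evidentiality hearsay -a → dungoa.
Attach mood optative -oth → dungoaoth.
Attach aspect habitual -l → dungoaothl.
tense = remote past: zero marking, form stays dungoaothl.
Nasal assimilation: no change.
Apply vowel deletion: dungoaothl → dungothl.

dungothl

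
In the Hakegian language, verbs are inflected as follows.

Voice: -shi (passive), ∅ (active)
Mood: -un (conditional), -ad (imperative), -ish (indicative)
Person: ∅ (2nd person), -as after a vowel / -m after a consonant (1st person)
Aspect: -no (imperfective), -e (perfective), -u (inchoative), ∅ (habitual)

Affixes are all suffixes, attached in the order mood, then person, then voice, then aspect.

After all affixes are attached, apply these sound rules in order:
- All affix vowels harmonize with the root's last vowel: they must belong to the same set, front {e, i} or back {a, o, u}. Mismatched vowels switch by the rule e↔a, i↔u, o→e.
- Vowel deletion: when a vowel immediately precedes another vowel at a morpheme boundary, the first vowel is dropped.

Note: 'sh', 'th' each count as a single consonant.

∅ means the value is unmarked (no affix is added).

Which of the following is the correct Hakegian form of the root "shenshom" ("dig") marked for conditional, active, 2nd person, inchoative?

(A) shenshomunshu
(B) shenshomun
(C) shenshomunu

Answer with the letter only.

C

Attach mood conditional -un → shenshomun.
person = 2nd person: zero marking, form stays shenshomun.
voice = active: zero marking, form stays shenshomun.
Attach aspect inchoative -u → shenshomunu.
Vowel harmony: no change.
Vowel deletion: no change.
So the correct form is shenshomunu, option (C).
(B) shenshomun is wrong: it has the affixes in the wrong order.
(A) shenshomunshu is wrong: it uses passive instead of active for voice.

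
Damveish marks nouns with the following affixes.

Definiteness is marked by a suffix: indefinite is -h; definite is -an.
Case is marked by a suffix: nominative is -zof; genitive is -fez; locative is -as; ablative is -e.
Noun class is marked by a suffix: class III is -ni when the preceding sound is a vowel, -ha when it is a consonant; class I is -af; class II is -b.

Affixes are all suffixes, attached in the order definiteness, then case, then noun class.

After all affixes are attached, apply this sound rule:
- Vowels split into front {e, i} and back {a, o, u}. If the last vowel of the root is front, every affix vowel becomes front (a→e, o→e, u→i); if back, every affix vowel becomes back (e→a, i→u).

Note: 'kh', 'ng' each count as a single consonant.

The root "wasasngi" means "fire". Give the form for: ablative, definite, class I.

Attach definiteness definite -an → wasasngian.
Attach case ablative -e → wasasngiane.
Attach noun class class I -af → wasasngianeaf.
Apply vowel harmony: wasasngianeaf → wasasngieneef.

wasasngieneef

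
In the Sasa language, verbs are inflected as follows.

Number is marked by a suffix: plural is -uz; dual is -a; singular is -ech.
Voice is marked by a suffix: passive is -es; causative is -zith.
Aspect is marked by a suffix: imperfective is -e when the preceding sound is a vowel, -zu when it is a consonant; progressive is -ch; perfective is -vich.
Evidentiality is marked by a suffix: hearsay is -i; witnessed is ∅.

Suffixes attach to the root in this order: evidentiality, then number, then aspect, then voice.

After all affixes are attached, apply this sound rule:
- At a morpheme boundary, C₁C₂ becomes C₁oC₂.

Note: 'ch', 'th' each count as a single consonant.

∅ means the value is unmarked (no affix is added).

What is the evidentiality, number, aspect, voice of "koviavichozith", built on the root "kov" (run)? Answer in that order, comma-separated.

hearsay, dual, perfective, causative

Segment: kov-i-a-vich-zith.
evidentiality: -i → hearsay.
number: -a → dual.
aspect: -vich → perfective.
voice: -zith → causative.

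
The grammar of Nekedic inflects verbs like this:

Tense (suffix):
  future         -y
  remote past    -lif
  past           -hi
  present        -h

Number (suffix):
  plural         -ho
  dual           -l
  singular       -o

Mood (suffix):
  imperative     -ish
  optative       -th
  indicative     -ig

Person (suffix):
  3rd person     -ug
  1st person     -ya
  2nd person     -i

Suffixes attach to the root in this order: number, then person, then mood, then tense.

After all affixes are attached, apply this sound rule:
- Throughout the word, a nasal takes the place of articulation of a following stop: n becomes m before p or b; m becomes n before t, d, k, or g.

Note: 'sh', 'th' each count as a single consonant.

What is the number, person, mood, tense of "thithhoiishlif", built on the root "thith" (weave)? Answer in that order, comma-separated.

plural, 2nd person, imperative, remote past

Segment: thith-ho-i-ish-lif.
number: -ho → plural.
person: -i → 2nd person.
mood: -ish → imperative.
tense: -lif → remote past.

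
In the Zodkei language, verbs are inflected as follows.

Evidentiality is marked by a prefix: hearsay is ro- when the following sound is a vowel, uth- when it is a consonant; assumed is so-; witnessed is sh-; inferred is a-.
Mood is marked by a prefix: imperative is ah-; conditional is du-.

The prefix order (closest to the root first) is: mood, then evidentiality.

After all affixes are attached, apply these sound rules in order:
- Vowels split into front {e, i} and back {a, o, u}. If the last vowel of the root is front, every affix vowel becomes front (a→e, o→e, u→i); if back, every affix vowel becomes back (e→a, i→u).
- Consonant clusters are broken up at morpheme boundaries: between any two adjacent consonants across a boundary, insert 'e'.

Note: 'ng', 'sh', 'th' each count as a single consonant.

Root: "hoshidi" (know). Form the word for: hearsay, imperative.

Attach mood imperative ah- → ahhoshidi.
Attach evidentiality hearsay ro- (before vowel 'a') → roahhoshidi.
Apply vowel harmony: roahhoshidi → reehhoshidi.
Apply epenthesis: reehhoshidi → reehehoshidi.

reehehoshidi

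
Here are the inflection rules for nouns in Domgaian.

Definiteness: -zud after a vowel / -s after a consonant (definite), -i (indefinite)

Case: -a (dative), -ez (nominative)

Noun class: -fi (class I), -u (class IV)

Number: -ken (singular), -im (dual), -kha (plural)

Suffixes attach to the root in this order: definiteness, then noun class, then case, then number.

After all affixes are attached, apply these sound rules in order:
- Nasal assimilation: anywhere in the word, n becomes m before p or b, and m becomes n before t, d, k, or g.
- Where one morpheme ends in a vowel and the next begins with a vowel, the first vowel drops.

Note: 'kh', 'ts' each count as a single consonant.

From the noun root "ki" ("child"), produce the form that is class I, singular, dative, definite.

Attach definiteness definite -zud (after vowel 'i') → kizud.
Attach noun class class I -fi → kizudfi.
Attach case dative -a → kizudfia.
Attach number singular -ken → kizudfiaken.
Nasal assimilation: no change.
Apply vowel deletion: kizudfiaken → kizudfaken.

kizudfaken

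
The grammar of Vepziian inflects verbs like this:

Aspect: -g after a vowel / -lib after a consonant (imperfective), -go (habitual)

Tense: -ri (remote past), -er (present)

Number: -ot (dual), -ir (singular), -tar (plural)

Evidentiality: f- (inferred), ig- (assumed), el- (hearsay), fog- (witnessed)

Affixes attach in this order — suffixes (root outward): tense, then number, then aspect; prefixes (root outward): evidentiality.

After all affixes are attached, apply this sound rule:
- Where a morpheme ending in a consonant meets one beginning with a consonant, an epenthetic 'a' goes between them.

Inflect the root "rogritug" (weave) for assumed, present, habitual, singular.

igarogritugerirago

Attach tense present -er → rogrituger.
Attach evidentiality assumed ig- → igrogrituger.
Attach number singular -ir → igrogritugerir.
Attach aspect habitual -go → igrogritugerirgo.
Apply epenthesis: igrogritugerirgo → igarogritugerirago.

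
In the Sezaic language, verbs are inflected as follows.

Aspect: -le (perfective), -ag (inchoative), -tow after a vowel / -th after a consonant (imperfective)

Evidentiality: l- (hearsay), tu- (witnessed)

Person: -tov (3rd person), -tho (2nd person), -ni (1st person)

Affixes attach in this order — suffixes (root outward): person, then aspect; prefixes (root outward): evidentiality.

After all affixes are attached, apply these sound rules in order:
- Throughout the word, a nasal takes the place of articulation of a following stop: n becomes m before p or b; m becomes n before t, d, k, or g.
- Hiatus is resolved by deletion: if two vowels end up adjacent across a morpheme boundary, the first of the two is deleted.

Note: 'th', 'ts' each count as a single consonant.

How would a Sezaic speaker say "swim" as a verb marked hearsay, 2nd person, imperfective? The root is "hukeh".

Attach person 2nd person -tho → hukehtho.
Attach aspect imperfective -tow (after vowel 'o') → hukehthotow.
Attach evidentiality hearsay l- → lhukehthotow.
Nasal assimilation: no change.
Vowel deletion: no change.

lhukehthotow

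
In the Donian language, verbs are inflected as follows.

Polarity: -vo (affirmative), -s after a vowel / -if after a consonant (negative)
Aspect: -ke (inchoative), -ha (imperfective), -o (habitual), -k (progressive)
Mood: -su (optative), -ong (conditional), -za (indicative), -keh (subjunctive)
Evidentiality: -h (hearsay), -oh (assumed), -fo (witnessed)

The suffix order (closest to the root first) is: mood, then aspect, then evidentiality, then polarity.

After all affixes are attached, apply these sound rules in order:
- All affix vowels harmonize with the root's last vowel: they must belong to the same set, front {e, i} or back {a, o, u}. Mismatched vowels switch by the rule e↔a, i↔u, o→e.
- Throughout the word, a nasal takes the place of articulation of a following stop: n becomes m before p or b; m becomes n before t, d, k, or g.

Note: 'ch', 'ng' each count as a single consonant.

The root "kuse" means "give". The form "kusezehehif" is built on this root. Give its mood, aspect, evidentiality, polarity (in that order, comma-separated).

indicative, imperfective, hearsay, negative

Segment: kuse-za-ha-h-if.
mood: -za → indicative.
aspect: -ha → imperfective.
evidentiality: -h → hearsay.
polarity: -s/if → negative.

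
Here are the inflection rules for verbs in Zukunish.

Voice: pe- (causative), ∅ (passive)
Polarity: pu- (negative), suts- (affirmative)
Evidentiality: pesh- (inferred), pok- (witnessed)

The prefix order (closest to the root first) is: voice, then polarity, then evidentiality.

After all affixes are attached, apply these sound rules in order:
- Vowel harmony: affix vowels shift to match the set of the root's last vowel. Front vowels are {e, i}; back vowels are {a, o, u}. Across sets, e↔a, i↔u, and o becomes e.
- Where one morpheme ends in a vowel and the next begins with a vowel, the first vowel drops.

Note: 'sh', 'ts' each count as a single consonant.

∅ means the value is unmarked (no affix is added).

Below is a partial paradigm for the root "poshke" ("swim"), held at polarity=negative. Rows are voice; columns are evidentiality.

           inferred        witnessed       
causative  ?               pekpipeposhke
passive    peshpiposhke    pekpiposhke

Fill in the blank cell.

Attach voice causative pe- → peposhke.
Attach polarity negative pu- → pupeposhke.
Attach evidentiality inferred pesh- → peshpupeposhke.
Apply vowel harmony: peshpupeposhke → peshpipeposhke.
Vowel deletion: no change.

peshpipeposhke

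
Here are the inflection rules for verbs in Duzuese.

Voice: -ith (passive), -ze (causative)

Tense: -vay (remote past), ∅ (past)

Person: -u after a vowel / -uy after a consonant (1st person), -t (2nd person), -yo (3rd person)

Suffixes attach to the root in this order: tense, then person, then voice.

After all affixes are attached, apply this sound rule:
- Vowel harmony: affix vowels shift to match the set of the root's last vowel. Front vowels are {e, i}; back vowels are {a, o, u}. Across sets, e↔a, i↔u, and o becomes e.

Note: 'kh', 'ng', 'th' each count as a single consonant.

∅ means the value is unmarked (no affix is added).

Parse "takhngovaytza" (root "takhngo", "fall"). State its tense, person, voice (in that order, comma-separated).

remote past, 2nd person, causative

Segment: takhngo-vay-t-ze.
tense: -vay → remote past.
person: -t → 2nd person.
voice: -ze → causative.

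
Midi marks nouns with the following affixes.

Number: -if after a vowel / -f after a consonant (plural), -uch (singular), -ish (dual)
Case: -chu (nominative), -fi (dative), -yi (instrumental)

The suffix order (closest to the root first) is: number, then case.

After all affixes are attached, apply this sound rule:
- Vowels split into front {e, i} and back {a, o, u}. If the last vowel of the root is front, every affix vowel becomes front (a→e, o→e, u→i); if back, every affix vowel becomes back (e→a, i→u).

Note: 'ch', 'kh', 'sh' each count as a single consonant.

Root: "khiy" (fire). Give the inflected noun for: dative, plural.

khiyffi

Attach number plural -f (after consonant 'y') → khiyf.
Attach case dative -fi → khiyffi.
Vowel harmony: no change.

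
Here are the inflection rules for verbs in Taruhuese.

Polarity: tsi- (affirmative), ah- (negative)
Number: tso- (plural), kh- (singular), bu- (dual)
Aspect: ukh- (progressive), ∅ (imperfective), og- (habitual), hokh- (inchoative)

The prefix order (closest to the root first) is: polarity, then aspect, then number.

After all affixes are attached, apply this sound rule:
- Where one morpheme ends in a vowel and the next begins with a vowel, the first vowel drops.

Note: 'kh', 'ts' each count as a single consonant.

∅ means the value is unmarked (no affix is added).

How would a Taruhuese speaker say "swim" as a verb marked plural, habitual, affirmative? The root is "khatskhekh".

Attach polarity affirmative tsi- → tsikhatskhekh.
Attach aspect habitual og- → ogtsikhatskhekh.
Attach number plural tso- → tsoogtsikhatskhekh.
Apply vowel deletion: tsoogtsikhatskhekh → tsogtsikhatskhekh.

tsogtsikhatskhekh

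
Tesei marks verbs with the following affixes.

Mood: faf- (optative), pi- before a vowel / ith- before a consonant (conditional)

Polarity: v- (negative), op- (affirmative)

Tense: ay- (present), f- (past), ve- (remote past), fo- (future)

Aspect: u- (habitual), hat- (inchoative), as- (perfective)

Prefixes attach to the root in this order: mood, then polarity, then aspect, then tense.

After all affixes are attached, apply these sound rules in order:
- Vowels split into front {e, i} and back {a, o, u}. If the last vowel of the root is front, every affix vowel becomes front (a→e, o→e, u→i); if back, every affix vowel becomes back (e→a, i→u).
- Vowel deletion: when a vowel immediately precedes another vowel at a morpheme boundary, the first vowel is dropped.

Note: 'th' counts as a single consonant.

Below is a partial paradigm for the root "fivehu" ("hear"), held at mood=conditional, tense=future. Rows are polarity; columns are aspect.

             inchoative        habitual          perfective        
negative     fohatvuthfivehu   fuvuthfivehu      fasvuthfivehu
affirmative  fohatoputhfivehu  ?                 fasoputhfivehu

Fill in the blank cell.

Attach mood conditional ith- (before consonant 'f') → ithfivehu.
Attach polarity affirmative op- → opithfivehu.
Attach aspect habitual u- → uopithfivehu.
Attach tense future fo- → fouopithfivehu.
Apply vowel harmony: fouopithfivehu → fouoputhfivehu.
Apply vowel deletion: fouoputhfivehu → foputhfivehu.

foputhfivehu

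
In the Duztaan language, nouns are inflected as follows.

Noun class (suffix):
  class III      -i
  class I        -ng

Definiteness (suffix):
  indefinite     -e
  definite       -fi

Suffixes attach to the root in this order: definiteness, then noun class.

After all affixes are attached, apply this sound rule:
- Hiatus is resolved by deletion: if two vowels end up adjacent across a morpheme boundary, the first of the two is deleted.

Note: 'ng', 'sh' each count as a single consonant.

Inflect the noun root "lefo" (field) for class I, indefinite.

Attach definiteness indefinite -e → lefoe.
Attach noun class class I -ng → lefoeng.
Apply vowel deletion: lefoeng → lefeng.

lefeng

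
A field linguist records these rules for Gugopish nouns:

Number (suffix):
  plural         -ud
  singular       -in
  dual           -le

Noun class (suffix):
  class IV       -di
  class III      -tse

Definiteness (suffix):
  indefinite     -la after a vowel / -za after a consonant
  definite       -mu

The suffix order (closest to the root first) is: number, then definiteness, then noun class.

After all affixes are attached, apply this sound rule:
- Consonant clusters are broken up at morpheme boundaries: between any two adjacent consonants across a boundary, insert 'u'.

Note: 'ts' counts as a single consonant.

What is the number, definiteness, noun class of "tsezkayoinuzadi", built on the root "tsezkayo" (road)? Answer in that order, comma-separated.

Segment: tsezkayo-in-za-di.
number: -in → singular.
definiteness: -la/za → indefinite.
noun class: -di → class IV.

singular, indefinite, class IV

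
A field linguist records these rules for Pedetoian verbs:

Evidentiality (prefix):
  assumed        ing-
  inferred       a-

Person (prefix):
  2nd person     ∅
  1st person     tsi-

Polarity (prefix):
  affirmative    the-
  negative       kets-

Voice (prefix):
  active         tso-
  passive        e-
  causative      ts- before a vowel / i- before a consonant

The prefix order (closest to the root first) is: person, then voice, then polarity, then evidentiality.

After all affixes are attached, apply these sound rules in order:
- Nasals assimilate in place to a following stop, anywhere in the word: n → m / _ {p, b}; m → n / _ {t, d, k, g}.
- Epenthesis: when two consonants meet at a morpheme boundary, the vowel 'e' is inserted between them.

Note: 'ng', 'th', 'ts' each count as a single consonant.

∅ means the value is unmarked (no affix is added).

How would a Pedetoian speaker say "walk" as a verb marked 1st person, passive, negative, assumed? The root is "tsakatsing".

ingeketsetsitsakatsing

Attach person 1st person tsi- → tsitsakatsing.
Attach voice passive e- → etsitsakatsing.
Attach polarity negative kets- → ketsetsitsakatsing.
Attach evidentiality assumed ing- → ingketsetsitsakatsing.
Nasal assimilation: no change.
Apply epenthesis: ingketsetsitsakatsing → ingeketsetsitsakatsing.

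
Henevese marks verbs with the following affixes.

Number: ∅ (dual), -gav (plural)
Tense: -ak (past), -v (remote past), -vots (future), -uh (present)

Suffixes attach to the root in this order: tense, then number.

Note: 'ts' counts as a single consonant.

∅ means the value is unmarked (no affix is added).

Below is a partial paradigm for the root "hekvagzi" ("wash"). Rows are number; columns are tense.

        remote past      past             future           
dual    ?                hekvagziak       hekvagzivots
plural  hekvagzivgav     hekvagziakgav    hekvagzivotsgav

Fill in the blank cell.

Attach tense remote past -v → hekvagziv.
number = dual: zero marking, form stays hekvagziv.

hekvagziv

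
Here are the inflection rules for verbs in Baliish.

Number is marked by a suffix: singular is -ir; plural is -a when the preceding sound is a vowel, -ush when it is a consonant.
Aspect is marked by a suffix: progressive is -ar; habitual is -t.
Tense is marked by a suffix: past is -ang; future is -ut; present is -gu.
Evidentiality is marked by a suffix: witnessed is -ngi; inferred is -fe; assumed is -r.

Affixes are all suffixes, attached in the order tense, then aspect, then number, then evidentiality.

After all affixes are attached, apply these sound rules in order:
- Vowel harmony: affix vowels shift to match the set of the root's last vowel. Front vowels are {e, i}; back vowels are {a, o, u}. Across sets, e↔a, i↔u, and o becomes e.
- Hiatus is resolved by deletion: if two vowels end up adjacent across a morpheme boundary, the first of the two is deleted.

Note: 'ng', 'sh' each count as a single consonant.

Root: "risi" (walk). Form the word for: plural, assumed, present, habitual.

Attach tense present -gu → risigu.
Attach aspect habitual -t → risigut.
Attach number plural -ush (after consonant 't') → risigutush.
Attach evidentiality assumed -r → risigutushr.
Apply vowel harmony: risigutushr → risigitishr.
Vowel deletion: no change.

risigitishr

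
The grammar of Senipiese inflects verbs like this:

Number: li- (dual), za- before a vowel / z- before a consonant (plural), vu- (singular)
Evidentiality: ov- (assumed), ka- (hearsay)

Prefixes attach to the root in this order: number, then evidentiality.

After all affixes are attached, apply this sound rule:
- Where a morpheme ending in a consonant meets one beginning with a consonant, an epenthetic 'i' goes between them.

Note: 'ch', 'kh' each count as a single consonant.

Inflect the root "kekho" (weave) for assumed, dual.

ovilikekho

Attach number dual li- → likekho.
Attach evidentiality assumed ov- → ovlikekho.
Apply epenthesis: ovlikekho → ovilikekho.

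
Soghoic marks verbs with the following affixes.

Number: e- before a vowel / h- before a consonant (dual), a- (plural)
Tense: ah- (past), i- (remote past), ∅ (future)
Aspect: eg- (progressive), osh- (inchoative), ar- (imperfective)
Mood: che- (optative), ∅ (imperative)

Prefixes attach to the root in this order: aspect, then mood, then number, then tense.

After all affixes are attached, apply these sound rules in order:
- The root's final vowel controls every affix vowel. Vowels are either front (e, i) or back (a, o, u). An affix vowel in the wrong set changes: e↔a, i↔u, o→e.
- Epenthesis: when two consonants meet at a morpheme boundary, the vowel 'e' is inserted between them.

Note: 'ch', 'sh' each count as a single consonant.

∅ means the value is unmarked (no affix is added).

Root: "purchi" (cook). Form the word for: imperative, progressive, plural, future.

eegepurchi

Attach aspect progressive eg- → egpurchi.
mood = imperative: zero marking, form stays egpurchi.
Attach number plural a- → aegpurchi.
tense = future: zero marking, form stays aegpurchi.
Apply vowel harmony: aegpurchi → eegpurchi.
Apply epenthesis: eegpurchi → eegepurchi.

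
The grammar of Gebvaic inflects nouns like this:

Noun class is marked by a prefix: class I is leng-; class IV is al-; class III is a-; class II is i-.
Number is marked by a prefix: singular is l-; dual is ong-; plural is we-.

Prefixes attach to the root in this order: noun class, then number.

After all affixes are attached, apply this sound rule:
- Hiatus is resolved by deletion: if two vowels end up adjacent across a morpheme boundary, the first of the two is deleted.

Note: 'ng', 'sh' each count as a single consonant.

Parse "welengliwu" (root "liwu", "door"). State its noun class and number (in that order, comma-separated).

class I, plural

Segment: we-leng-liwu.
noun class: leng- → class I.
number: we- → plural.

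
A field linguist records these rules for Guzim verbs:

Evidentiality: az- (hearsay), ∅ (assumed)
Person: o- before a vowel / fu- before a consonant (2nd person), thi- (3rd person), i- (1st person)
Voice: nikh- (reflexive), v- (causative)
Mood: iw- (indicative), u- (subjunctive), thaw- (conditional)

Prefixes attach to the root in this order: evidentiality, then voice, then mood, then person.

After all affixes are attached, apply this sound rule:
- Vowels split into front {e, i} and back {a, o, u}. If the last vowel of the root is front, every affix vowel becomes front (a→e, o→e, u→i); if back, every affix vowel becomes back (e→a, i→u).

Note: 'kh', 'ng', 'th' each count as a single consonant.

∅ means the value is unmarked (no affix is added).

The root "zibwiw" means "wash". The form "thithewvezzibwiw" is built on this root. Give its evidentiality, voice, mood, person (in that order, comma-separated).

Segment: thi-thaw-v-az-zibwiw.
evidentiality: az- → hearsay.
voice: v- → causative.
mood: thaw- → conditional.
person: thi- → 3rd person.

hearsay, causative, conditional, 3rd person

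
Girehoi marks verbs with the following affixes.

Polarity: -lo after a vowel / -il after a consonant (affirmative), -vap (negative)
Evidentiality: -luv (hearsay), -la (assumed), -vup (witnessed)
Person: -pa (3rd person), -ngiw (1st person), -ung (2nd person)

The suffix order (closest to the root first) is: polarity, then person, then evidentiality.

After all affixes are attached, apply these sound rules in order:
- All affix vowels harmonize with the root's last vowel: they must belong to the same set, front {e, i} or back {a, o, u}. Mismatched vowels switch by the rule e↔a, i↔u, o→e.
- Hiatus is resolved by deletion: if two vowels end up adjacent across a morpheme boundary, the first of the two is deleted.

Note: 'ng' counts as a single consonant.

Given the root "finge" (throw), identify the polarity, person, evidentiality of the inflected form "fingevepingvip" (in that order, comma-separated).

Segment: finge-vap-ung-vup.
polarity: -vap → negative.
person: -ung → 2nd person.
evidentiality: -vup → witnessed.

negative, 2nd person, witnessed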